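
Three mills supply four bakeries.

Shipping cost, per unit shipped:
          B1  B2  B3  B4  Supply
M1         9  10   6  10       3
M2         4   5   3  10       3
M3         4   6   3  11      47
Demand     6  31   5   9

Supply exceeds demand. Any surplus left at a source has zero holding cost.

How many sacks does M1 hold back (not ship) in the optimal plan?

0

An optimal plan:
  M1->B4: 3 × 10 = 30
  M2->B2: 3 × 5 = 15
  M3->B1: 6 × 4 = 24
  M3->B2: 28 × 6 = 168
  M3->B3: 5 × 3 = 15
  M3->B4: 6 × 11 = 66
Total cost = 318.
M1 ships 3 of its 3, leaving 0.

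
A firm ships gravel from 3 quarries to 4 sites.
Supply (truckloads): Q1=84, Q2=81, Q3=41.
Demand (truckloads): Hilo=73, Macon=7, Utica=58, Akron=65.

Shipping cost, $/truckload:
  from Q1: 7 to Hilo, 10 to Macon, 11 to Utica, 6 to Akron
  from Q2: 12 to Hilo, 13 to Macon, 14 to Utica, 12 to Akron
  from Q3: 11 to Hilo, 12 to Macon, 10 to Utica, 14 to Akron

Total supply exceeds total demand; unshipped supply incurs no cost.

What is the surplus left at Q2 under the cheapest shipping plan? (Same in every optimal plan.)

An optimal plan:
  Q1 to Hilo: 19 × $7 = $133
  Q1 to Akron: 65 × $6 = $390
  Q2 to Hilo: 54 × $12 = $648
  Q2 to Macon: 7 × $13 = $91
  Q2 to Utica: 17 × $14 = $238
  Q3 to Utica: 41 × $10 = $410
Total cost = $1910.
Q2 ships 78 of its 81, leaving 3.

3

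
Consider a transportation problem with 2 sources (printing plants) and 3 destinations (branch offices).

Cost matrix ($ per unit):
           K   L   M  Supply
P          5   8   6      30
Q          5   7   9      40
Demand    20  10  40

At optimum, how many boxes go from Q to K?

20

Optimal shipments:
  P to M: 30 × $6 = $180
  Q to K: 20 × $5 = $100
  Q to L: 10 × $7 = $70
  Q to M: 10 × $9 = $90
Total cost = $440.
So Q→K carries 20 boxes.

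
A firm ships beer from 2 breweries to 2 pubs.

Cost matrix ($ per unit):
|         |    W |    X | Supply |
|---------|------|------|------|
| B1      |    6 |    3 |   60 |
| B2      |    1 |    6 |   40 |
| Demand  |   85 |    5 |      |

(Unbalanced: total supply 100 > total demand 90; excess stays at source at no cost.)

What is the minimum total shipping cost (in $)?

325

An optimal shipping plan:
  B1–W: 45 × $6 = $270
  B1–X: 5 × $3 = $15
  B2–W: 40 × $1 = $40
Total = 270 + 15 + 40 = $325.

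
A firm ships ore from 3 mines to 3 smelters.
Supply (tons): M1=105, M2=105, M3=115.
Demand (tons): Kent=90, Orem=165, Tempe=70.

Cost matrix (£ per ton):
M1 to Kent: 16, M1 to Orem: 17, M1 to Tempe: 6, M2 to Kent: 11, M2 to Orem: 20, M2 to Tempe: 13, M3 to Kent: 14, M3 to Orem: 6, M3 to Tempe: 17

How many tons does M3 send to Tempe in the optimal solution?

0

Optimal shipments:
  M1–Orem: 35 × £17 = £595
  M1–Tempe: 70 × £6 = £420
  M2–Kent: 90 × £11 = £990
  M2–Orem: 15 × £20 = £300
  M3–Orem: 115 × £6 = £690
Total cost = £2995.
The route M3→Tempe is not used.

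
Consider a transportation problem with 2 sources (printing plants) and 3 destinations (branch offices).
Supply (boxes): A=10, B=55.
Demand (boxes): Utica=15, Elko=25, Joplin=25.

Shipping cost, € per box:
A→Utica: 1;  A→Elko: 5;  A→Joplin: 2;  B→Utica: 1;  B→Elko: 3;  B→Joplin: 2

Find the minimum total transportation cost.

A cheapest plan:
  A to Utica: 10 boxes
  B to Utica: 5 boxes
  B to Elko: 25 boxes
  B to Joplin: 25 boxes
Total cost = €140.

140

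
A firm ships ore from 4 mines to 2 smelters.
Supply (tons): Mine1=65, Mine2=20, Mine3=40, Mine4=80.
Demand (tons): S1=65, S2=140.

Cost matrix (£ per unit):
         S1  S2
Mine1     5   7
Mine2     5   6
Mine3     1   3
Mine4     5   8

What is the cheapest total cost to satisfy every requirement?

An optimal shipping plan:
  Mine1 to S2: 65 tons
  Mine2 to S2: 20 tons
  Mine3 to S2: 40 tons
  Mine4 to S1: 65 tons
  Mine4 to S2: 15 tons
Total cost = £1140.

1140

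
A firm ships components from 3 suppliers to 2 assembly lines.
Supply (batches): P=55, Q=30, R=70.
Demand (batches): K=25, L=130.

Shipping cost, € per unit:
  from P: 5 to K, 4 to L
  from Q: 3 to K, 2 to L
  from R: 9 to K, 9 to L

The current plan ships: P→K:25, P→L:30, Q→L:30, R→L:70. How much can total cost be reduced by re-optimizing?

Current plan cost = 25·5 + 30·4 + 30·2 + 70·9 = €935.
Optimal plan:
  P to L: 55 × €4 = €220
  Q to L: 30 × €2 = €60
  R to K: 25 × €9 = €225
  R to L: 45 × €9 = €405
Optimal cost = €910.
Saving = 935 − 910 = €25.

25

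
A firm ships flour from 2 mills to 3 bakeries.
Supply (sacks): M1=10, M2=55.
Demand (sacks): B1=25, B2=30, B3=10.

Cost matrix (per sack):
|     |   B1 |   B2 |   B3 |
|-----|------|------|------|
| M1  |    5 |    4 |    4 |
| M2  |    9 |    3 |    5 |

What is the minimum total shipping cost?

325

Optimal allocation:
  M1–B1: 10 sacks
  M2–B1: 15 sacks
  M2–B2: 30 sacks
  M2–B3: 10 sacks
Total cost = 325.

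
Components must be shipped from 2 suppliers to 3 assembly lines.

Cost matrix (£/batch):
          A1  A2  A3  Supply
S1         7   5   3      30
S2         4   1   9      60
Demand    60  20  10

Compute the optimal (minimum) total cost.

350

One minimum-cost allocation:
  S1->A1: 20 batches
  S1->A3: 10 batches
  S2->A1: 40 batches
  S2->A2: 20 batches
Total cost = £350.
(Supply check: S1 ships 30; S2 ships 60.)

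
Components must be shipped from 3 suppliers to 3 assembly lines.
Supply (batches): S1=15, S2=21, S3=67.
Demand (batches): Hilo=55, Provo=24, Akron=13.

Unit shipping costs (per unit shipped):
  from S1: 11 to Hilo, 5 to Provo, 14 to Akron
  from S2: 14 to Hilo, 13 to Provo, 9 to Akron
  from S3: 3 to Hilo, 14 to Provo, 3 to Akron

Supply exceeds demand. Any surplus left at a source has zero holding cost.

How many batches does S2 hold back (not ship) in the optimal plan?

An optimal plan:
  S1->Provo: 15 × 5 = 75
  S2->Provo: 9 × 13 = 117
  S2->Akron: 1 × 9 = 9
  S3->Hilo: 55 × 3 = 165
  S3->Akron: 12 × 3 = 36
Total cost = 402.
S2 ships 10 of its 21, leaving 11.

11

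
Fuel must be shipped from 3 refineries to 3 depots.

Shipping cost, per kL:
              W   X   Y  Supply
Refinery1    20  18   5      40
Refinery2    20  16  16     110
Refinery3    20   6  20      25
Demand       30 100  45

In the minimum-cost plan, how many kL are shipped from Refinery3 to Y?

The minimum-cost plan:
  Refinery1->Y: 40 kL
  Refinery2->W: 30 kL
  Refinery2->X: 75 kL
  Refinery2->Y: 5 kL
  Refinery3->X: 25 kL
Total cost = 2230.
The route Refinery3→Y is not used.

0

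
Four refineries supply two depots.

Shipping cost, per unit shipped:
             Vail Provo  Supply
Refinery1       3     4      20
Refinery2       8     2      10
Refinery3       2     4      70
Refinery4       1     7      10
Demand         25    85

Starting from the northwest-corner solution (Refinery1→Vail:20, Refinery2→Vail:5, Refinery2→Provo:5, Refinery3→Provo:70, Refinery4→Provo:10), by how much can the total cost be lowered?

100

Current plan cost = 20·3 + 5·8 + 5·2 + 70·4 + 10·7 = 460.
Optimal plan:
  Refinery1–Provo: 20 kL
  Refinery2–Provo: 10 kL
  Refinery3–Vail: 15 kL
  Refinery3–Provo: 55 kL
  Refinery4–Vail: 10 kL
Optimal cost = 360.
Saving = 460 − 360 = 100.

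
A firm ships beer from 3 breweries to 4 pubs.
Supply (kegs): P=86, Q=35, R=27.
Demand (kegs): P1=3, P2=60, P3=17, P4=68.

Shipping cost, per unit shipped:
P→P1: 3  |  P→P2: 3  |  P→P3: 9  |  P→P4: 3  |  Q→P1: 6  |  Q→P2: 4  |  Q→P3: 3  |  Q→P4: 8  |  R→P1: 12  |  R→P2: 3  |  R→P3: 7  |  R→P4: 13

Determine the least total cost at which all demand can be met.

462

One minimum-cost allocation:
  P to P1: 3 × 3 = 9
  P to P2: 15 × 3 = 45
  P to P4: 68 × 3 = 204
  Q to P2: 18 × 4 = 72
  Q to P3: 17 × 3 = 51
  R to P2: 27 × 3 = 81
Total = 9 + 45 + 204 + 72 + 51 + 81 = 462.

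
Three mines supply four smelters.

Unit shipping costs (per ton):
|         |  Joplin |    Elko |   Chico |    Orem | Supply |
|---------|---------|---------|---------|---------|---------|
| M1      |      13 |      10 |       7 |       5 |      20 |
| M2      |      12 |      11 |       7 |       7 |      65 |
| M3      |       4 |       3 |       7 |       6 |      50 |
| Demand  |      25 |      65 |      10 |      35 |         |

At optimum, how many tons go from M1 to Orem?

Optimal shipments:
  M1→Orem: 20 × 5 = 100
  M2→Elko: 40 × 11 = 440
  M2→Chico: 10 × 7 = 70
  M2→Orem: 15 × 7 = 105
  M3→Joplin: 25 × 4 = 100
  M3→Elko: 25 × 3 = 75
Total cost = 890.
So M1→Orem carries 20 tons.

20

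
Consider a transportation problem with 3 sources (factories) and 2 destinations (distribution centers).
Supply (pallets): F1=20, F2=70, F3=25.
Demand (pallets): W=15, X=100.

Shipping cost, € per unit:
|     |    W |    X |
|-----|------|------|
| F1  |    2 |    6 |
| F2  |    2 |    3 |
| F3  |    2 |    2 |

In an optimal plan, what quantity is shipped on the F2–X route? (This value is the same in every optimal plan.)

70

Optimal shipments:
  F1 to W: 15 × €2 = €30
  F1 to X: 5 × €6 = €30
  F2 to X: 70 × €3 = €210
  F3 to X: 25 × €2 = €50
Total cost = €320.
So F2→X carries 70 pallets.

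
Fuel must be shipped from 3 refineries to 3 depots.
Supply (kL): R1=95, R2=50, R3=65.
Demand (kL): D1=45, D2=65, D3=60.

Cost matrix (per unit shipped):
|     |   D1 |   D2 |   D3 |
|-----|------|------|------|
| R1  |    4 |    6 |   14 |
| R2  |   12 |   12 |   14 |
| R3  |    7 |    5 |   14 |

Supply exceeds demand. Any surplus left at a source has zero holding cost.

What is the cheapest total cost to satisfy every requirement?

1345

An optimal shipping plan:
  R1→D1: 45 kL
  R1→D3: 10 kL
  R2→D3: 50 kL
  R3→D2: 65 kL
Total cost = 1345.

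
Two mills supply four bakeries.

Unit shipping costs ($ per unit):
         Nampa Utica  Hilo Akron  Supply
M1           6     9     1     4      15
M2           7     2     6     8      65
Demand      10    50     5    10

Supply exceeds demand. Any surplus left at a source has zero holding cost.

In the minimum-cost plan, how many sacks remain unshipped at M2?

An optimal plan:
  M1→Hilo: 5 × $1 = $5
  M1→Akron: 10 × $4 = $40
  M2→Nampa: 10 × $7 = $70
  M2→Utica: 50 × $2 = $100
Total cost = $215.
M2 ships 60 of its 65, leaving 5.

5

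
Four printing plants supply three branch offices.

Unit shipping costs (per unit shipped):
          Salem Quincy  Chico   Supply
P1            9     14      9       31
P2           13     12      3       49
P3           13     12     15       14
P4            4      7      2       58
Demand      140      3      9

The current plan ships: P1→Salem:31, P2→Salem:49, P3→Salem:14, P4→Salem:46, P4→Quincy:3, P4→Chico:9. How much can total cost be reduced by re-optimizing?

84

Current plan cost = 31·9 + 49·13 + 14·13 + 46·4 + 3·7 + 9·2 = 1321.
Optimal plan:
  P1->Salem: 31 × 9 = 279
  P2->Salem: 37 × 13 = 481
  P2->Quincy: 3 × 12 = 36
  P2->Chico: 9 × 3 = 27
  P3->Salem: 14 × 13 = 182
  P4->Salem: 58 × 4 = 232
Optimal cost = 1237.
Saving = 1321 − 1237 = 84.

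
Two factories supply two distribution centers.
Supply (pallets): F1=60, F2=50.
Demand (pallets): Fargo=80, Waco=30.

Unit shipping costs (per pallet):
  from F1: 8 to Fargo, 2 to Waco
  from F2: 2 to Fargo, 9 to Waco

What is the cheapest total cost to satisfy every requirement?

One minimum-cost allocation:
  F1->Fargo: 30 × 8 = 240
  F1->Waco: 30 × 2 = 60
  F2->Fargo: 50 × 2 = 100
Total = 240 + 60 + 100 = 400.

400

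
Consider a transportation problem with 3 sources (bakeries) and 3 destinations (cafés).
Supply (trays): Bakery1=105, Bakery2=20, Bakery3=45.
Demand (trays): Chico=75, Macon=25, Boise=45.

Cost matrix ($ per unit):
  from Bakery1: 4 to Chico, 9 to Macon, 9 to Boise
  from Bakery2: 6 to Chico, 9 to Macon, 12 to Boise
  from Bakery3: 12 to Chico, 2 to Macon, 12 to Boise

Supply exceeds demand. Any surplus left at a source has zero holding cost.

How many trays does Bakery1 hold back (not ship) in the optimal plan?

An optimal plan:
  Bakery1 to Chico: 60 × $4 = $240
  Bakery1 to Boise: 45 × $9 = $405
  Bakery2 to Chico: 15 × $6 = $90
  Bakery3 to Macon: 25 × $2 = $50
Total cost = $785.
Bakery1 ships 105 of its 105, leaving 0.

0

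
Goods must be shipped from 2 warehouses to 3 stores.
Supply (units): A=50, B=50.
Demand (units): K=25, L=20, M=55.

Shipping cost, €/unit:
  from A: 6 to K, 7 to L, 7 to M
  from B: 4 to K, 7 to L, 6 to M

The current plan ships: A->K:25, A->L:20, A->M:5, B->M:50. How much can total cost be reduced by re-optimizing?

25

Current plan cost = 25·6 + 20·7 + 5·7 + 50·6 = €625.
Optimal plan:
  A–L: 20 × €7 = €140
  A–M: 30 × €7 = €210
  B–K: 25 × €4 = €100
  B–M: 25 × €6 = €150
Optimal cost = €600.
Saving = 625 − 600 = €25.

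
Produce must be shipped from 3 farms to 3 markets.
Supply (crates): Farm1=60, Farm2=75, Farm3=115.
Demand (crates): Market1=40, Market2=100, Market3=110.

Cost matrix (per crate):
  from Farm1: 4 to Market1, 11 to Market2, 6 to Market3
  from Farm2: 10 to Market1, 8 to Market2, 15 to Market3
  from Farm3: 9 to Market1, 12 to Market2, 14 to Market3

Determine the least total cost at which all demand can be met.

2320

One minimum-cost allocation:
  Farm1–Market3: 60 × 6 = 360
  Farm2–Market2: 75 × 8 = 600
  Farm3–Market1: 40 × 9 = 360
  Farm3–Market2: 25 × 12 = 300
  Farm3–Market3: 50 × 14 = 700
Total = 360 + 600 + 360 + 300 + 700 = 2320.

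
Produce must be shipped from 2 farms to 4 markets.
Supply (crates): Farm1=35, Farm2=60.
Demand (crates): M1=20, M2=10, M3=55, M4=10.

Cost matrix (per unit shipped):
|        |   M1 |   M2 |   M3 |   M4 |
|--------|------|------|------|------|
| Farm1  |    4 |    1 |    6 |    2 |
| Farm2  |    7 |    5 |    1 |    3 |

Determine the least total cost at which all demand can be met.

An optimal shipping plan:
  Farm1->M1: 20 crates
  Farm1->M2: 10 crates
  Farm1->M4: 5 crates
  Farm2->M3: 55 crates
  Farm2->M4: 5 crates
Total cost = 170.

170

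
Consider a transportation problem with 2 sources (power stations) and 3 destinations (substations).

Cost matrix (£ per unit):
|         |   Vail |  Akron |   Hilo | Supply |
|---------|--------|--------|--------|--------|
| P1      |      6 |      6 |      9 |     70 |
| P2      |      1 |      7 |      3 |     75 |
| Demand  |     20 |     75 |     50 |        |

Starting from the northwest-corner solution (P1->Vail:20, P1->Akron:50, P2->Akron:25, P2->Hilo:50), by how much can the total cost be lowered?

120

Current plan cost = 20·6 + 50·6 + 25·7 + 50·3 = £745.
Optimal plan:
  P1–Akron: 70 × £6 = £420
  P2–Vail: 20 × £1 = £20
  P2–Akron: 5 × £7 = £35
  P2–Hilo: 50 × £3 = £150
Optimal cost = £625.
Saving = 745 − 625 = £120.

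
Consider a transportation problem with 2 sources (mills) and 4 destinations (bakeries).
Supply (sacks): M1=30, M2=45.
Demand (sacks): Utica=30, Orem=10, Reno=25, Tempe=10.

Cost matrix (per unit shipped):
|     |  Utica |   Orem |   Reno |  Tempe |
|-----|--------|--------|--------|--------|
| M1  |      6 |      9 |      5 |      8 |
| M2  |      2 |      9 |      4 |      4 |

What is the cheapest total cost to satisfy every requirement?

310

An optimal shipping plan:
  M1→Orem: 10 × 9 = 90
  M1→Reno: 20 × 5 = 100
  M2→Utica: 30 × 2 = 60
  M2→Reno: 5 × 4 = 20
  M2→Tempe: 10 × 4 = 40
Total = 90 + 100 + 60 + 20 + 40 = 310.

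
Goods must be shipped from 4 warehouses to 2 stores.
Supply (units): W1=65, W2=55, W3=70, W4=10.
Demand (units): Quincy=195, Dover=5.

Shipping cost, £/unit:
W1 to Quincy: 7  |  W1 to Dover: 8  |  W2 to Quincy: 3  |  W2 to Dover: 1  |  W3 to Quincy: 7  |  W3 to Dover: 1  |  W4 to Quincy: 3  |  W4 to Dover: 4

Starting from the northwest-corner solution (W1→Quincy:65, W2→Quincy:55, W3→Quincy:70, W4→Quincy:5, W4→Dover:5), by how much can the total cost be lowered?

Current plan cost = 65·7 + 55·3 + 70·7 + 5·3 + 5·4 = £1145.
Optimal plan:
  W1→Quincy: 65 × £7 = £455
  W2→Quincy: 55 × £3 = £165
  W3→Quincy: 65 × £7 = £455
  W3→Dover: 5 × £1 = £5
  W4→Quincy: 10 × £3 = £30
Optimal cost = £1110.
Saving = 1145 − 1110 = £35.

35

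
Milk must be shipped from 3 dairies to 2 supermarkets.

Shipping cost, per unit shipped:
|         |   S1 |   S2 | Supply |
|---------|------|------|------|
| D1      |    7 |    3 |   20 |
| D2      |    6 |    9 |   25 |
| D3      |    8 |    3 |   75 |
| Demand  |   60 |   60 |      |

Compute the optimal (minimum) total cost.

590

Optimal allocation:
  D1->S1: 20 crates
  D2->S1: 25 crates
  D3->S1: 15 crates
  D3->S2: 60 crates
Total cost = 590.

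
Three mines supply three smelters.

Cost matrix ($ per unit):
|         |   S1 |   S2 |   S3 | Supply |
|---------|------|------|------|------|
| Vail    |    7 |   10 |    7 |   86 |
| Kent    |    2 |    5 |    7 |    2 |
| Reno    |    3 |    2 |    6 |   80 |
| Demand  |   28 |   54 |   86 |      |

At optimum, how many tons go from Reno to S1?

26

Optimal shipments:
  Vail->S3: 86 tons
  Kent->S1: 2 tons
  Reno->S1: 26 tons
  Reno->S2: 54 tons
Total cost = $792.
So Reno→S1 carries 26 tons.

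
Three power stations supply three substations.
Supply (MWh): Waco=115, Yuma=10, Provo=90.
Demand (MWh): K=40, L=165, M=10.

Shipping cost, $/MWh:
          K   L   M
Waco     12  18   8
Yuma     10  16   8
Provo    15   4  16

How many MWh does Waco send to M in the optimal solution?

10

Optimal shipments:
  Waco–K: 30 MWh
  Waco–L: 75 MWh
  Waco–M: 10 MWh
  Yuma–K: 10 MWh
  Provo–L: 90 MWh
Total cost = $2250.
So Waco→M carries 10 MWh.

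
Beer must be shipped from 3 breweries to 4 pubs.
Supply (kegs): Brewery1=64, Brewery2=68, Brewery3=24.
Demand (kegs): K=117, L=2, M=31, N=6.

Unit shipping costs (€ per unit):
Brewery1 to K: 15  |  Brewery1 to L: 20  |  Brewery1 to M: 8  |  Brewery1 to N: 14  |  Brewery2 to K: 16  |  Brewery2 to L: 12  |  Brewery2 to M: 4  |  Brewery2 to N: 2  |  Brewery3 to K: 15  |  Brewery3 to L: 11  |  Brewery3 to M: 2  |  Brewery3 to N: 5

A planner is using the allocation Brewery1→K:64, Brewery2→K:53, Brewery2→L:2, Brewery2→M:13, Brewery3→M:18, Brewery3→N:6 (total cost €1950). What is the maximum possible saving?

30

Current plan cost = 64·15 + 53·16 + 2·12 + 13·4 + 18·2 + 6·5 = €1950.
Optimal plan:
  Brewery1->K: 64 × €15 = €960
  Brewery2->K: 53 × €16 = €848
  Brewery2->L: 2 × €12 = €24
  Brewery2->M: 7 × €4 = €28
  Brewery2->N: 6 × €2 = €12
  Brewery3->M: 24 × €2 = €48
Optimal cost = €1920.
Saving = 1950 − 1920 = €30.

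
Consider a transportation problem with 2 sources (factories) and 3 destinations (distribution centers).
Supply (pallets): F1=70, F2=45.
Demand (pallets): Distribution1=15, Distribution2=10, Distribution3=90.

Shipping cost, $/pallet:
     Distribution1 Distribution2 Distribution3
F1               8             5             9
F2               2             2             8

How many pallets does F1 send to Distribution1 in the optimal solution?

The minimum-cost plan:
  F1->Distribution3: 70 × $9 = $630
  F2->Distribution1: 15 × $2 = $30
  F2->Distribution2: 10 × $2 = $20
  F2->Distribution3: 20 × $8 = $160
Total cost = $840.
The route F1→Distribution1 is not used.

0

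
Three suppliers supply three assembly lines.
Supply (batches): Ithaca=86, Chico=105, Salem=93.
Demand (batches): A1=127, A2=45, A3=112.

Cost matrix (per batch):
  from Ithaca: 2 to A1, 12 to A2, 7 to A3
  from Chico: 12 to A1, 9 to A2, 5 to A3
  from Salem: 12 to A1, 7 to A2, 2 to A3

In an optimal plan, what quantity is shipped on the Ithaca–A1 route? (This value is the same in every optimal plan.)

The minimum-cost plan:
  Ithaca to A1: 86 × 2 = 172
  Chico to A1: 41 × 12 = 492
  Chico to A2: 45 × 9 = 405
  Chico to A3: 19 × 5 = 95
  Salem to A3: 93 × 2 = 186
Total cost = 1350.
So Ithaca→A1 carries 86 batches.

86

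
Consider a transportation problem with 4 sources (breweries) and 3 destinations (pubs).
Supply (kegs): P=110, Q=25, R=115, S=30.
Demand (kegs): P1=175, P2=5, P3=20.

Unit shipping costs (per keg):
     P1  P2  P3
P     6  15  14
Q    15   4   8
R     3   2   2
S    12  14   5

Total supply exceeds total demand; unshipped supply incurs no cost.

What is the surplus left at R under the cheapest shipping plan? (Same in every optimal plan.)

Minimum-cost shipments:
  P→P1: 80 × 6 = 480
  Q→P2: 5 × 4 = 20
  R→P1: 95 × 3 = 285
  R→P3: 20 × 2 = 40
Total cost = 825.
R ships 115 of its 115, leaving 0.

0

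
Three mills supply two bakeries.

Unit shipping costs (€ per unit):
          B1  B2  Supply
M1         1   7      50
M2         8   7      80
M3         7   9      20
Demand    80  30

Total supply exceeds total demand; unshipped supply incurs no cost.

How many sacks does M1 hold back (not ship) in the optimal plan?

0

An optimal plan:
  M1 to B1: 50 × €1 = €50
  M2 to B1: 10 × €8 = €80
  M2 to B2: 30 × €7 = €210
  M3 to B1: 20 × €7 = €140
Total cost = €480.
M1 ships 50 of its 50, leaving 0.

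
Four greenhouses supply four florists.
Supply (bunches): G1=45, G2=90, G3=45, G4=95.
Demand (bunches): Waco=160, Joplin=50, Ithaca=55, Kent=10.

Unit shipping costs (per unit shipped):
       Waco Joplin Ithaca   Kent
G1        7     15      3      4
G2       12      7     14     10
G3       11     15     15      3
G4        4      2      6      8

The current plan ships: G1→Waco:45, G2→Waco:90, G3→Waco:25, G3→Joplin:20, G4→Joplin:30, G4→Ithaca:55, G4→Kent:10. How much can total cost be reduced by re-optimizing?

660

Current plan cost = 45·7 + 90·12 + 25·11 + 20·15 + 30·2 + 55·6 + 10·8 = 2440.
Optimal plan:
  G1→Ithaca: 45 × 3 = 135
  G2→Waco: 40 × 12 = 480
  G2→Joplin: 50 × 7 = 350
  G3→Waco: 35 × 11 = 385
  G3→Kent: 10 × 3 = 30
  G4→Waco: 85 × 4 = 340
  G4→Ithaca: 10 × 6 = 60
Optimal cost = 1780.
Saving = 2440 − 1780 = 660.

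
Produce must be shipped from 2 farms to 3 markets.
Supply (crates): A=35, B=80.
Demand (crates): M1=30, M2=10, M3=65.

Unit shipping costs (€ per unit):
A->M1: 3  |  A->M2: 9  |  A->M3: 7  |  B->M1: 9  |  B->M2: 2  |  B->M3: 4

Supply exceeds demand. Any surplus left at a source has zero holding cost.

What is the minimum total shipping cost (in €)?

Optimal allocation:
  A to M1: 30 × €3 = €90
  B to M2: 10 × €2 = €20
  B to M3: 65 × €4 = €260
Total = 90 + 20 + 260 = €370.

370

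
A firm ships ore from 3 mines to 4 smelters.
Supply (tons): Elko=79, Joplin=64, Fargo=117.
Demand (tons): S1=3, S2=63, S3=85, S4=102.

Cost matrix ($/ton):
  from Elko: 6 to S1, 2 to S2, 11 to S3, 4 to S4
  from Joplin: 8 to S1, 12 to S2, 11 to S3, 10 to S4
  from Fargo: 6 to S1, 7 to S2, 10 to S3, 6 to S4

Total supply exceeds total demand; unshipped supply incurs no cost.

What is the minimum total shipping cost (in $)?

1631

One minimum-cost allocation:
  Elko–S2: 63 tons
  Elko–S4: 16 tons
  Joplin–S3: 57 tons
  Fargo–S1: 3 tons
  Fargo–S3: 28 tons
  Fargo–S4: 86 tons
Total cost = $1631.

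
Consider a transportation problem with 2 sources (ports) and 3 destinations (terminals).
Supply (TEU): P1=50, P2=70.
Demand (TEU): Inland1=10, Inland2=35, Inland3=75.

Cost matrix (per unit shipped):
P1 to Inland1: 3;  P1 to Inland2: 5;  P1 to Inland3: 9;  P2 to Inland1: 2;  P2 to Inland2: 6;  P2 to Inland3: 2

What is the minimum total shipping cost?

Optimal allocation:
  P1 to Inland1: 10 × 3 = 30
  P1 to Inland2: 35 × 5 = 175
  P1 to Inland3: 5 × 9 = 45
  P2 to Inland3: 70 × 2 = 140
Total = 30 + 175 + 45 + 140 = 390.

390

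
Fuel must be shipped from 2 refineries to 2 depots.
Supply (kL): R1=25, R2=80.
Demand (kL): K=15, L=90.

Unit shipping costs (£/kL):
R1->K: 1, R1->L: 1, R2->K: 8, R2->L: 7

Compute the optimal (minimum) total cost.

585

Optimal allocation:
  R1–K: 15 × £1 = £15
  R1–L: 10 × £1 = £10
  R2–L: 80 × £7 = £560
Total = 15 + 10 + 560 = £585.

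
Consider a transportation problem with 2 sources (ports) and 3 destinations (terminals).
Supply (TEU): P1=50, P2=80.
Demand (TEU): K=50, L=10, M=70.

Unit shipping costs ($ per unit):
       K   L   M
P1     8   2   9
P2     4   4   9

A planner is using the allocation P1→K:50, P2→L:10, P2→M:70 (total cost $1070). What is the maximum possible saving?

220

Current plan cost = 50·8 + 10·4 + 70·9 = $1070.
Optimal plan:
  P1→L: 10 TEU
  P1→M: 40 TEU
  P2→K: 50 TEU
  P2→M: 30 TEU
Optimal cost = $850.
Saving = 1070 − 850 = $220.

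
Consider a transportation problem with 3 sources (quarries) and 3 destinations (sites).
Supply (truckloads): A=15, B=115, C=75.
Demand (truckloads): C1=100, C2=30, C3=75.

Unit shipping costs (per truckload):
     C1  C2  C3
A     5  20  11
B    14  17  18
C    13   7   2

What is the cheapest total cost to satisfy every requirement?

An optimal shipping plan:
  A to C1: 15 × 5 = 75
  B to C1: 85 × 14 = 1190
  B to C2: 30 × 17 = 510
  C to C3: 75 × 2 = 150
Total = 75 + 1190 + 510 + 150 = 1925.

1925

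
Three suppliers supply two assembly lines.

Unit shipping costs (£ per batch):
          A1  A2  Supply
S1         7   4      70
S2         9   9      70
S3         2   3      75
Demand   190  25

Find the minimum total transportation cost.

A cheapest plan:
  S1–A1: 45 × £7 = £315
  S1–A2: 25 × £4 = £100
  S2–A1: 70 × £9 = £630
  S3–A1: 75 × £2 = £150
Total = 315 + 100 + 630 + 150 = £1195.
(Supply check: S1 ships 70; S2 ships 70; S3 ships 75.)

1195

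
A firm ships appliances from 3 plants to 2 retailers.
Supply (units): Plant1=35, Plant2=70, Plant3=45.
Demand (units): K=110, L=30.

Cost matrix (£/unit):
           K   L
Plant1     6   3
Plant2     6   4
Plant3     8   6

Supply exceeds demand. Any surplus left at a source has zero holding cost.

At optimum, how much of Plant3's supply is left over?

10

Minimum-cost shipments:
  Plant1→K: 5 × £6 = £30
  Plant1→L: 30 × £3 = £90
  Plant2→K: 70 × £6 = £420
  Plant3→K: 35 × £8 = £280
Total cost = £820.
Plant3 ships 35 of its 45, leaving 10.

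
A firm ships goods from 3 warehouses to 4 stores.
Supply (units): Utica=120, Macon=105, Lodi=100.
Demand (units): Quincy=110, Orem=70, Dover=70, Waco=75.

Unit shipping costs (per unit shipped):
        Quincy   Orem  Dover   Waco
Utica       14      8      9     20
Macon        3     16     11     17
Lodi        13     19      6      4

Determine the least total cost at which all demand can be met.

Optimal allocation:
  Utica–Quincy: 5 units
  Utica–Orem: 70 units
  Utica–Dover: 45 units
  Macon–Quincy: 105 units
  Lodi–Dover: 25 units
  Lodi–Waco: 75 units
Total cost = 1800.

1800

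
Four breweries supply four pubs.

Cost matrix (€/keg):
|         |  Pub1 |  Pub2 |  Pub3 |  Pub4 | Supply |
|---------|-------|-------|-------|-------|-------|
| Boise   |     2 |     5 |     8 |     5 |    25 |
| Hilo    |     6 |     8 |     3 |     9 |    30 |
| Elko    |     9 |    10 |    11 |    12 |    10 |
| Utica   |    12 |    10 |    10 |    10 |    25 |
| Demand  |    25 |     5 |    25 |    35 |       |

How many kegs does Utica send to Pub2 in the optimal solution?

The minimum-cost plan:
  Boise->Pub1: 20 × €2 = €40
  Boise->Pub4: 5 × €5 = €25
  Hilo->Pub3: 25 × €3 = €75
  Hilo->Pub4: 5 × €9 = €45
  Elko->Pub1: 5 × €9 = €45
  Elko->Pub2: 5 × €10 = €50
  Utica->Pub4: 25 × €10 = €250
Total cost = €530.
The route Utica→Pub2 is not used.

0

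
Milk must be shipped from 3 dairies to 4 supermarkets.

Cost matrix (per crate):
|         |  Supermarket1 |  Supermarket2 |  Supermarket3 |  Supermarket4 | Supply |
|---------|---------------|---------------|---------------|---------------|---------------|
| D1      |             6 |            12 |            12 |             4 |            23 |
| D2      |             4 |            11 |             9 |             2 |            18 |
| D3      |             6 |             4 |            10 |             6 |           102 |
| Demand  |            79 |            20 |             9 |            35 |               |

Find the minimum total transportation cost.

A cheapest plan:
  D1–Supermarket4: 23 × 4 = 92
  D2–Supermarket1: 6 × 4 = 24
  D2–Supermarket4: 12 × 2 = 24
  D3–Supermarket1: 73 × 6 = 438
  D3–Supermarket2: 20 × 4 = 80
  D3–Supermarket3: 9 × 10 = 90
Total = 92 + 24 + 24 + 438 + 80 + 90 = 748.

748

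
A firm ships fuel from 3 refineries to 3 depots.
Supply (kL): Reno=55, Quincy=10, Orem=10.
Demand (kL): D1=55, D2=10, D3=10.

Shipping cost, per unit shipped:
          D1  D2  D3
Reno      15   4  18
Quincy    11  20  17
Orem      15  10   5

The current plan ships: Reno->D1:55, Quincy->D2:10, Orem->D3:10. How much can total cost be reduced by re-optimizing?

200

Current plan cost = 55·15 + 10·20 + 10·5 = 1075.
Optimal plan:
  Reno–D1: 45 kL
  Reno–D2: 10 kL
  Quincy–D1: 10 kL
  Orem–D3: 10 kL
Optimal cost = 875.
Saving = 1075 − 875 = 200.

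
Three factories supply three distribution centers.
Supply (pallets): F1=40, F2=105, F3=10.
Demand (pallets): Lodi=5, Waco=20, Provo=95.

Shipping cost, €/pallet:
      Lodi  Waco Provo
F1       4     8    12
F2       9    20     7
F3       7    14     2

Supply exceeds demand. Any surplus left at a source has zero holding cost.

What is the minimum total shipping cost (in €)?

Optimal allocation:
  F1 to Lodi: 5 × €4 = €20
  F1 to Waco: 20 × €8 = €160
  F2 to Provo: 85 × €7 = €595
  F3 to Provo: 10 × €2 = €20
Total = 20 + 160 + 595 + 20 = €795.

795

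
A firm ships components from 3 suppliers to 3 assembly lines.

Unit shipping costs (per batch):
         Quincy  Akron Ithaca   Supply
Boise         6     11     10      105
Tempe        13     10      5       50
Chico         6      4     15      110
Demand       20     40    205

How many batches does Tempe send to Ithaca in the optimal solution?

Solving gives:
  Boise–Ithaca: 105 × 10 = 1050
  Tempe–Ithaca: 50 × 5 = 250
  Chico–Quincy: 20 × 6 = 120
  Chico–Akron: 40 × 4 = 160
  Chico–Ithaca: 50 × 15 = 750
Total cost = 2330.
So Tempe→Ithaca carries 50 batches.

50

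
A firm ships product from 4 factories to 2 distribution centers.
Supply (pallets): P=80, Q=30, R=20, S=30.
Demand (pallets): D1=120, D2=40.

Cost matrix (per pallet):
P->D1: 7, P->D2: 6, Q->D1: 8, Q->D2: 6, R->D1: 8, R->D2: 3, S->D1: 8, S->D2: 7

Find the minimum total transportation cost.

An optimal shipping plan:
  P to D1: 80 × 7 = 560
  Q to D1: 10 × 8 = 80
  Q to D2: 20 × 6 = 120
  R to D2: 20 × 3 = 60
  S to D1: 30 × 8 = 240
Total = 560 + 80 + 120 + 60 + 240 = 1060.

1060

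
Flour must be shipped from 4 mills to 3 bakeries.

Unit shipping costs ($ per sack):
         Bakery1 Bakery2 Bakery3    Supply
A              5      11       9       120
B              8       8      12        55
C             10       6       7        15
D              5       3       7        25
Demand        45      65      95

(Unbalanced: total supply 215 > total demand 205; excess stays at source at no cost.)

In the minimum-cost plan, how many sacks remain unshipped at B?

An optimal plan:
  A to Bakery1: 40 × $5 = $200
  A to Bakery3: 80 × $9 = $720
  B to Bakery1: 5 × $8 = $40
  B to Bakery2: 40 × $8 = $320
  C to Bakery3: 15 × $7 = $105
  D to Bakery2: 25 × $3 = $75
Total cost = $1460.
B ships 45 of its 55, leaving 10.

10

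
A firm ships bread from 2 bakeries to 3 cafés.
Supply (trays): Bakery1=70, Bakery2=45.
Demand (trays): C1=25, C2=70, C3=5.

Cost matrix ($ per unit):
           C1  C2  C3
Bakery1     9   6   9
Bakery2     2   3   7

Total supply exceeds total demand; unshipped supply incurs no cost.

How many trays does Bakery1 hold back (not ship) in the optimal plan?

15

Minimum-cost shipments:
  Bakery1->C2: 50 × $6 = $300
  Bakery1->C3: 5 × $9 = $45
  Bakery2->C1: 25 × $2 = $50
  Bakery2->C2: 20 × $3 = $60
Total cost = $455.
Bakery1 ships 55 of its 70, leaving 15.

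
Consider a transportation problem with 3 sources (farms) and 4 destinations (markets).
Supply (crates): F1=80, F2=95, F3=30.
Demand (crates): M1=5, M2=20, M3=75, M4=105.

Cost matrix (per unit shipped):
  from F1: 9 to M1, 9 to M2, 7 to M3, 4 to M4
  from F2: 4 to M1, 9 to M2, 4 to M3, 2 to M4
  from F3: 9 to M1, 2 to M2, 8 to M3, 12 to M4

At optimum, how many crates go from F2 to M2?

The minimum-cost plan:
  F1 to M4: 80 crates
  F2 to M1: 5 crates
  F2 to M3: 65 crates
  F2 to M4: 25 crates
  F3 to M2: 20 crates
  F3 to M3: 10 crates
Total cost = 770.
The route F2→M2 is not used.

0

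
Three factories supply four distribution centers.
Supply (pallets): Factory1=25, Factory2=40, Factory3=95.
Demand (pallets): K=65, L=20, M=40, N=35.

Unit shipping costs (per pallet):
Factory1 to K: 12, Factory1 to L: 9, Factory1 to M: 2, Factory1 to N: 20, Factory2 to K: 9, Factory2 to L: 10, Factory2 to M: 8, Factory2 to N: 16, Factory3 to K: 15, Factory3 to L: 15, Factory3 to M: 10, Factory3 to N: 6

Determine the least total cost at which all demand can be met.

1445

A cheapest plan:
  Factory1–M: 25 pallets
  Factory2–K: 40 pallets
  Factory3–K: 25 pallets
  Factory3–L: 20 pallets
  Factory3–M: 15 pallets
  Factory3–N: 35 pallets
Total cost = 1445.
(Supply check: Factory1 ships 25; Factory2 ships 40; Factory3 ships 95.)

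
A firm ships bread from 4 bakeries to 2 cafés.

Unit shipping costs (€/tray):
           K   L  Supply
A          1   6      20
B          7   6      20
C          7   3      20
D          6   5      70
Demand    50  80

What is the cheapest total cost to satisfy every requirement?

One minimum-cost allocation:
  A to K: 20 trays
  B to L: 20 trays
  C to L: 20 trays
  D to K: 30 trays
  D to L: 40 trays
Total cost = €580.
(Supply check: A ships 20; B ships 20; C ships 20; D ships 70.)

580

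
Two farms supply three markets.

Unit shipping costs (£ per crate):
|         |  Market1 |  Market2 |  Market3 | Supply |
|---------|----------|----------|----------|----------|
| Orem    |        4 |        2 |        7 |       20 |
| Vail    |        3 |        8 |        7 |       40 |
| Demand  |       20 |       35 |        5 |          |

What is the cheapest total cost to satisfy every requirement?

255

Optimal allocation:
  Orem->Market2: 20 crates
  Vail->Market1: 20 crates
  Vail->Market2: 15 crates
  Vail->Market3: 5 crates
Total cost = £255.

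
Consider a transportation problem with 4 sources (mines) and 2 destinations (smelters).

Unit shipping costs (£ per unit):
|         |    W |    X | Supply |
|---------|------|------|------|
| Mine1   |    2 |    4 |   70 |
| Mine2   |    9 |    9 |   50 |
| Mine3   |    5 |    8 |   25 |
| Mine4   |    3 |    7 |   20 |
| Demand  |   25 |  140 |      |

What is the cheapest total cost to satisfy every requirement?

975

An optimal shipping plan:
  Mine1->X: 70 × £4 = £280
  Mine2->X: 50 × £9 = £450
  Mine3->W: 5 × £5 = £25
  Mine3->X: 20 × £8 = £160
  Mine4->W: 20 × £3 = £60
Total = 280 + 450 + 25 + 160 + 60 = £975.
(Supply check: Mine1 ships 70; Mine2 ships 50; Mine3 ships 25; Mine4 ships 20.)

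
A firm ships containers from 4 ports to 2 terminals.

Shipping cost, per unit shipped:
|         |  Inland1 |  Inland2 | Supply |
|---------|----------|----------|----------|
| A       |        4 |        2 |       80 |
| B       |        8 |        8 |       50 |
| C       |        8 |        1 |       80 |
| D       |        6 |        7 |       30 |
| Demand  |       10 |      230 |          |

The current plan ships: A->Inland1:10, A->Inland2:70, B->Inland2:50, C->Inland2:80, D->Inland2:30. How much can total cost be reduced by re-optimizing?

30

Current plan cost = 10·4 + 70·2 + 50·8 + 80·1 + 30·7 = 870.
Optimal plan:
  A→Inland2: 80 TEU
  B→Inland2: 50 TEU
  C→Inland2: 80 TEU
  D→Inland1: 10 TEU
  D→Inland2: 20 TEU
Optimal cost = 840.
Saving = 870 − 840 = 30.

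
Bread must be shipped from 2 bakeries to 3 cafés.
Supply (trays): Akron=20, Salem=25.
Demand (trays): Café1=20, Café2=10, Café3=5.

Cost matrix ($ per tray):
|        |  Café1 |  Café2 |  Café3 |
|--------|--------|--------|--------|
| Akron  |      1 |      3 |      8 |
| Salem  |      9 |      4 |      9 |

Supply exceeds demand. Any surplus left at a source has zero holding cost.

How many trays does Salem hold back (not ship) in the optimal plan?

Minimum-cost shipments:
  Akron→Café1: 20 × $1 = $20
  Salem→Café2: 10 × $4 = $40
  Salem→Café3: 5 × $9 = $45
Total cost = $105.
Salem ships 15 of its 25, leaving 10.

10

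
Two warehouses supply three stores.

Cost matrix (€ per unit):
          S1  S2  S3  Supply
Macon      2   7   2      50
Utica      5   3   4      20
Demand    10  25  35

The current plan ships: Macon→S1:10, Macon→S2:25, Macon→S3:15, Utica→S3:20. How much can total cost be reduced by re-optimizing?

Current plan cost = 10·2 + 25·7 + 15·2 + 20·4 = €305.
Optimal plan:
  Macon→S1: 10 × €2 = €20
  Macon→S2: 5 × €7 = €35
  Macon→S3: 35 × €2 = €70
  Utica→S2: 20 × €3 = €60
Optimal cost = €185.
Saving = 305 − 185 = €120.

120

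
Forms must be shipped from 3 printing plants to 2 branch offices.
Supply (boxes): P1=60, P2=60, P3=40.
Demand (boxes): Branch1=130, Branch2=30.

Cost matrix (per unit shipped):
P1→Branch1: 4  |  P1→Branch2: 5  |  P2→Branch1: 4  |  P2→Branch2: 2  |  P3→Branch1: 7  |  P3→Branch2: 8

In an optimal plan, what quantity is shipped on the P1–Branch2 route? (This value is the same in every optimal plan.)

0

Solving gives:
  P1 to Branch1: 60 boxes
  P2 to Branch1: 30 boxes
  P2 to Branch2: 30 boxes
  P3 to Branch1: 40 boxes
Total cost = 700.
The route P1→Branch2 is not used.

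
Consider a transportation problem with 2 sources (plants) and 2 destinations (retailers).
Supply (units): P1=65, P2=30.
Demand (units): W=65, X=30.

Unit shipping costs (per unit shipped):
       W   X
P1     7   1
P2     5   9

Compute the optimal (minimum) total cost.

A cheapest plan:
  P1 to W: 35 × 7 = 245
  P1 to X: 30 × 1 = 30
  P2 to W: 30 × 5 = 150
Total = 245 + 30 + 150 = 425.

425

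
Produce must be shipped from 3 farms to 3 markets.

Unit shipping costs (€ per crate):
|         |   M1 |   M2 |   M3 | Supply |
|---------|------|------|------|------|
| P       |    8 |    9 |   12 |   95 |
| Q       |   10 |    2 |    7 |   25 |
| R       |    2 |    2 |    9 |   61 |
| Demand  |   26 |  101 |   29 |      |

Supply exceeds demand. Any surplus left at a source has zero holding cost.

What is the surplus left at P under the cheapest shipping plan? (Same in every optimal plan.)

25

An optimal plan:
  P->M1: 26 × €8 = €208
  P->M2: 15 × €9 = €135
  P->M3: 29 × €12 = €348
  Q->M2: 25 × €2 = €50
  R->M2: 61 × €2 = €122
Total cost = €863.
P ships 70 of its 95, leaving 25.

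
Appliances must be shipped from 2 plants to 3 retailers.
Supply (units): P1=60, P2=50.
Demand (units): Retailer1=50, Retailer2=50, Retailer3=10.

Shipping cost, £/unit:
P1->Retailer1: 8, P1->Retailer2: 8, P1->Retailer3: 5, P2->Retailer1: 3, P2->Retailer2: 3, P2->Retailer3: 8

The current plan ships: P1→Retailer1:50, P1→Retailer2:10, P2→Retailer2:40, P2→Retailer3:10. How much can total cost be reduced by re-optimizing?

Current plan cost = 50·8 + 10·8 + 40·3 + 10·8 = £680.
Optimal plan:
  P1→Retailer1: 50 × £8 = £400
  P1→Retailer3: 10 × £5 = £50
  P2→Retailer2: 50 × £3 = £150
Optimal cost = £600.
Saving = 680 − 600 = £80.

80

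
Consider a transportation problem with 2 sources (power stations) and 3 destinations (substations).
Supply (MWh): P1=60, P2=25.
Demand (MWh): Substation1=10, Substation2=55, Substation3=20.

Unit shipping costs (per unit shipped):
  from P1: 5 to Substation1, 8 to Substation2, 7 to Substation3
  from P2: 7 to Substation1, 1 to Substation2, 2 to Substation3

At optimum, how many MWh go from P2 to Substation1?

0

Solving gives:
  P1->Substation1: 10 MWh
  P1->Substation2: 30 MWh
  P1->Substation3: 20 MWh
  P2->Substation2: 25 MWh
Total cost = 455.
The route P2→Substation1 is not used.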